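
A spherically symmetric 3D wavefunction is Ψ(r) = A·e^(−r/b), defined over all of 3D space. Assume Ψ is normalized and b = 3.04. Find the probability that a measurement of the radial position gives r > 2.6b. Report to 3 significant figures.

P ≈ 0.109

P = ∫ |Ψ|² 4πr² dr over r > 2.6b.
A² is fixed by ∫₀^∞ 4πr²|Ψ|² dr = 1, i.e. A² = (π·b^3)^(−1).
Substituting u = r/b, A², 4π and the length scale all cancel in the ratio: P = ∫_{2.6}^{∞} u^2·e^(-2·u) du / ∫_{0}^{∞} u^2·e^(-2·u) du.
An antiderivative of u^2·e^(-2·u) is -(2·u^2 + 2·u + 1)·e^(-2·u)/4; evaluating from 2.6 to ∞ gives 493·e^(-26/5)/100, while the full integral is 1/4.
This evaluates to P = 0.1088.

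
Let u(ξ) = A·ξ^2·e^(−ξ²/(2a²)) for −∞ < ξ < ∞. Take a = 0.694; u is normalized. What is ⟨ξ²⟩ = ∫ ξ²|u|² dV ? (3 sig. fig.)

⟨ξ²⟩ = ∫ ξ^2 |u|² dξ over the full domain.
Evaluating both integrals, ⟨ξ²⟩ = 5·a^2/2.
With a = 0.694, ⟨ξ^2⟩ = 1.204.

⟨ξ^2⟩ ≈ 1.20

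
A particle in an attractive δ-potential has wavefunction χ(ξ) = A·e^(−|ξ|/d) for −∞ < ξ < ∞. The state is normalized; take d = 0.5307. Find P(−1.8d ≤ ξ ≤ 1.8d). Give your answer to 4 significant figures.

|χ|² is the probability density, so P = ∫_{−1.8d}^{1.8d} |χ|² dξ.
Since A² = 1/(d), this is the region integral divided by the full normalization integral.
By symmetry take twice the ξ ≥ 0 contribution in numerator and denominator; the 2's cancel. Let u = ξ/d; then A² and the length scale cancel, so P = ∫_{0}^{1.8} e^(-2·u) du ÷ ∫_{0}^{∞} e^(-2·u) du.
Using ∫ e^(-2·u) du = -e^(-2·u)/2, the numerator is 1/2 - e^(-18/5)/2 and the denominator is 1/2.
The result is P = 0.97268.

P ≈ 0.9727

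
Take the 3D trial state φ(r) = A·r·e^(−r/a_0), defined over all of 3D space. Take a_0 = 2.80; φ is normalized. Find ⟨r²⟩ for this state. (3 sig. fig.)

⟨r^2⟩ ≈ 58.8

The expectation value is the |φ|²-weighted average of r^2: ∫ r^2|φ|² 4πr² dr.
With ∫₀^∞ r^6 e^(−αr) dr = 6!/α^7, the ratio of the moment integral to the normalization integral gives ⟨r²⟩ = 15·a_0^2/2.
Putting a_0 = 2.80 gives 58.80.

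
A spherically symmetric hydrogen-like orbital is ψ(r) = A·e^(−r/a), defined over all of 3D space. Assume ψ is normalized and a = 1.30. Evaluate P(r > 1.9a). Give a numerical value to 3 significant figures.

With dV = 4πr²dr, the probability is ∫|ψ|² dV over r > 1.9a.
The full normalization integral is A²·[π·a^3] = 1, fixing A².
Let u = r/a; then A², 4π and the length scale all cancel, so P = ∫_{1.9}^{∞} u^2·e^(-2·u) du ÷ ∫_{0}^{∞} u^2·e^(-2·u) du.
With ∫ u^2·e^(-2·u) du = -(2·u^2 + 2·u + 1)·e^(-2·u)/4 + C, the region integral is 601·e^(-19/5)/200 and the full one is 1/4.
This evaluates to P = 0.2689.

P ≈ 0.269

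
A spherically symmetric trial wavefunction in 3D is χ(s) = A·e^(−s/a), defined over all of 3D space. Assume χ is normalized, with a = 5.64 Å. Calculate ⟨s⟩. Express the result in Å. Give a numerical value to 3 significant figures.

⟨s⟩ ≈ 8.46 Å

⟨s⟩ = ∫ s |χ|² 4πs² ds over the full domain.
With ∫₀^∞ s^3 e^(−αs) ds = 3!/α^4, evaluating both integrals, ⟨s⟩ = 3·a/2.
With a = 5.64, ⟨s⟩ = 8.460.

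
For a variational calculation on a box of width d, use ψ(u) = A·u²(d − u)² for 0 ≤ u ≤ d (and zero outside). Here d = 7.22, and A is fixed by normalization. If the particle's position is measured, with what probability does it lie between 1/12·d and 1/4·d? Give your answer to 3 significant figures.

P ≈ 0.0485

P = ∫_{1/12·d}^{1/4·d} |ψ(u)|² du.
The normalization integral ∫|ψ|²du over the whole domain equals d^9/630·A², and A² cancels in the ratio.
In terms of t = u/d (A² and the length scale cancel between numerator and denominator), P = [∫_{1/12}^{1/4} t^4·(1 - t)^4 dt] / [∫_{0}^{1} t^4·(1 - t)^4 dt].
With ∫ t^4·(1 - t)^4 dt = t^5·(70·t^4 - 315·t^3 + 540·t^2 - 420·t + 126)/630 + C, the region integral is ≈ 0.000077059 and the full one is 1/630.
Taking the ratio, P = 0.04855.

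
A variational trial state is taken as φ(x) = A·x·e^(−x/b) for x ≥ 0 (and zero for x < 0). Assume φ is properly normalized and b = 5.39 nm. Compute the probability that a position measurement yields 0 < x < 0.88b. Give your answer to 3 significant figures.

|φ|² is the probability density, so P = ∫_{0}^{0.88b} |φ|² dx.
Since A² = 1/(b^3/4), this is the region integral divided by the full normalization integral.
In terms of u = x/b (A² and the length scale cancel between numerator and denominator), P = [∫_{0}^{0.88} u^2·e^(-2·u) du] / [∫_{0}^{∞} u^2·e^(-2·u) du].
Using ∫ u^2·e^(-2·u) du = -(2·u^2 + 2·u + 1)·e^(-2·u)/4, the numerator is 1/4 - 2693·e^(-44/25)/2500 and the denominator is 1/4.
This works out to P = 0.2587.

P ≈ 0.259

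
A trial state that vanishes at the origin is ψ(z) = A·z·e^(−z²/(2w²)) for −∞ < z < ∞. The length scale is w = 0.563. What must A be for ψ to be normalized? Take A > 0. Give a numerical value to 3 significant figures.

We need A² ∫|f|² dz = 1, taking the integral from −∞ to ∞.
Differentiating ∫e^(−αz²) dz = √(π/α) under α to get the higher moments, carrying out the integral gives A² · √(π)·w^3/2.
So A² = (√(π)·w^3/2)^(−1).
Plugging in w = 0.563 yields A = 2.515.

A ≈ 2.51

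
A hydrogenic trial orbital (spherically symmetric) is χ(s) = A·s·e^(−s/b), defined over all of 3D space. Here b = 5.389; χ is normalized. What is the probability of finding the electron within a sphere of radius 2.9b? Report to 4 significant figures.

P = ∫ |χ|² 4πs² ds over s ≤ 2.9b.
A² is fixed by ∫₀^∞ 4πs²|χ|² ds = 1, i.e. A² = (3·π·b^5)^(−1).
Let u = s/b; then A², 4π and the length scale all cancel, so P = ∫_{0}^{2.9} u^4·e^(-2·u) du ÷ ∫_{0}^{∞} u^4·e^(-2·u) du.
An antiderivative of u^4·e^(-2·u) is -(u^4/2 + u^3 + 3·u^2/2 + 3·u/2 + 3/4)·e^(-2·u); evaluating from 0 to 2.9 gives ≈ 0.515461, while the full integral is 3/4.
Taking the ratio yields P = 0.68728.

P ≈ 0.6873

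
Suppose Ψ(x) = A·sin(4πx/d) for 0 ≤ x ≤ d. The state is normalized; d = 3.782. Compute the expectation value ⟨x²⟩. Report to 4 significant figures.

⟨x²⟩ = ∫ x^2 |Ψ|² dx over the full domain.
Since the A² factors cancel between numerator and denominator, ⟨x²⟩ = -d^2/(32·π^2) + d^2/3.
With d = 3.782, ⟨x^2⟩ = 4.7226.

⟨x^2⟩ ≈ 4.723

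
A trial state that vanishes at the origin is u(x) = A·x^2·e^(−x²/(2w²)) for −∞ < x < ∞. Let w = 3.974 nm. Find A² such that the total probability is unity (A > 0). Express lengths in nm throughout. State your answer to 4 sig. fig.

A^2 ≈ 0.0007590 nm^(-5)

The normalization condition is ∫|u|² dx = 1 from −∞ to ∞.
Using the Gaussian integral ∫_{−∞}^{∞} e^(−αx²) dx = √(π/α), the integral (without the A² prefactor) comes out to 3·√(π)·w^5/4.
Plugging in w = 3.974 yields A = 0.027549.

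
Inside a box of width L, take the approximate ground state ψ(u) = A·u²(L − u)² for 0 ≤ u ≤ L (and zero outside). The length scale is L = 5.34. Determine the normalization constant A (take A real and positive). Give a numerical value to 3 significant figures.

We need A² ∫|f|² du = 1, taking the integral from 0 to L.
Expanding the polynomial and integrating term by term, carrying out the integral gives A² · L^9/630.
With L = 5.34: A² = 0.0001784 and A = 0.01336.

A ≈ 0.0134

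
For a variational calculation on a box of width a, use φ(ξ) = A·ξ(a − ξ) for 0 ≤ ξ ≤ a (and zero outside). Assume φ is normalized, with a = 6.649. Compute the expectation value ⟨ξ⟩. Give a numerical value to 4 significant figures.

By definition ⟨ξ⟩ = ∫ ξ |φ(ξ)|² dξ.
Expanding the polynomial and integrating term by term, since the A² factors cancel between numerator and denominator, ⟨ξ⟩ = a/2.
With a = 6.649, ⟨ξ⟩ = 3.3245.

⟨ξ⟩ ≈ 3.325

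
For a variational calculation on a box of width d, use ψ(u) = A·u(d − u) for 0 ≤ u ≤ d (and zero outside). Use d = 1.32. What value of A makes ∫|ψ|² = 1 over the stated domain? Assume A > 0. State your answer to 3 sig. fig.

We need A² ∫|f|² du = 1, taking the integral from 0 to d.
∫|ψ|² du = A²·(d^5/30).
With d = 1.32: A² = 7.486 and A = 2.736.

A ≈ 2.74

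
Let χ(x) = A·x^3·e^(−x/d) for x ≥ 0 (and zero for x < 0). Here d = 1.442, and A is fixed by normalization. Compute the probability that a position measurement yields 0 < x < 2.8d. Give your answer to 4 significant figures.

The probability is P = ∫ |χ|² dx over [0, 2.8d].
Since A² = 1/(45·d^7/8), this is the region integral divided by the full normalization integral.
In terms of u = x/d (A² and the length scale cancel between numerator and denominator), P = [∫_{0}^{2.8} u^6·e^(-2·u) du] / [∫_{0}^{∞} u^6·e^(-2·u) du].
An antiderivative of u^6·e^(-2·u) is -(4·u^6 + 12·u^5 + 30·u^4 + 60·u^3 + 90·u^2 + 90·u + 45)·e^(-2·u)/8; evaluating from 0 to 2.8 gives ≈ 1.85480, while the full integral is 45/8.
Evaluating gives P = 0.32974.

P ≈ 0.3297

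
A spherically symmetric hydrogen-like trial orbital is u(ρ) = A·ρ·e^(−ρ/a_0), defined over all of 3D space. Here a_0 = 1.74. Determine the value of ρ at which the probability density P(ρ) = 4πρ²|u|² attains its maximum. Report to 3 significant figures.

ρ ≈ 3.48

Differentiate P(ρ) = 4πρ²|u|² with respect to ρ and set to zero.
Solving yields ρ = 2·a_0.
With a_0 = 1.74, the most probable radial distance is 3.480.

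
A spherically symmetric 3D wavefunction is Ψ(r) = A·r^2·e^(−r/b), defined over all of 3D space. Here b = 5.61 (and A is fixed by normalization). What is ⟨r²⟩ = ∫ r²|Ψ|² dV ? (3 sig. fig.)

⟨r^2⟩ ≈ 441

The expectation value is the |Ψ|²-weighted average of r^2: ∫ r^2|Ψ|² 4πr² dr.
Using ∫₀^∞ rⁿ e^(−αr) dr = n!/αⁿ⁺¹, since the A² factors cancel between numerator and denominator, ⟨r²⟩ = 14·b^2.
Putting b = 5.61 gives 440.6.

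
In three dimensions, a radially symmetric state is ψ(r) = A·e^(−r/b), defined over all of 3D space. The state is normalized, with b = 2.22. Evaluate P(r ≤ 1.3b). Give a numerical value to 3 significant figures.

Integrate the radial probability density 4πr²|ψ|² over r ≤ 1.3b.
A² is fixed by ∫₀^∞ 4πr²|ψ|² dr = 1, i.e. A² = (π·b^3)^(−1).
Substituting u = r/b, A², 4π and the length scale all cancel in the ratio: P = ∫_{0}^{1.3} u^2·e^(-2·u) du / ∫_{0}^{∞} u^2·e^(-2·u) du.
An antiderivative of u^2·e^(-2·u) is -(2·u^2 + 2·u + 1)·e^(-2·u)/4; evaluating from 0 to 1.3 gives 1/4 - 349·e^(-13/5)/200, while the full integral is 1/4.
This evaluates to P = 0.4816.

P ≈ 0.482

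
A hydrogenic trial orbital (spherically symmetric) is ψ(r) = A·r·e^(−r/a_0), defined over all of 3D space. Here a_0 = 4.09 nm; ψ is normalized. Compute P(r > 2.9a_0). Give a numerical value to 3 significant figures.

P ≈ 0.313

With dV = 4πr²dr, the probability is ∫|ψ|² dV over r > 2.9a_0.
Normalization gives A² = 1/(3·π·a_0^5).
Substituting u = r/a_0, A², 4π and the length scale all cancel in the ratio: P = ∫_{2.9}^{∞} u^4·e^(-2·u) du / ∫_{0}^{∞} u^4·e^(-2·u) du.
An antiderivative of u^4·e^(-2·u) is -(u^4/2 + u^3 + 3·u^2/2 + 3·u/2 + 3/4)·e^(-2·u); evaluating from 2.9 to ∞ gives ≈ 0.23454, while the full integral is 3/4.
The region integral divided by the full integral gives P = 0.3127.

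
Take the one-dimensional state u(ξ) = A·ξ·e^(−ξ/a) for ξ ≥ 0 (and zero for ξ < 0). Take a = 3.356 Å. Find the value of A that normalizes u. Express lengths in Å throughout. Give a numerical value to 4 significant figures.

A ≈ 0.3253 Å^(-3/2)

We need A² ∫|f|² dξ = 1, taking the integral from 0 to ∞.
With ∫₀^∞ ξ^2 e^(−αξ) dξ = 2!/α^3, ∫|u|² dξ = A²·(a^3/4).
Setting this equal to 1 gives A² = 1/(a^3/4).
Plugging in a = 3.356 yields A = 0.32531.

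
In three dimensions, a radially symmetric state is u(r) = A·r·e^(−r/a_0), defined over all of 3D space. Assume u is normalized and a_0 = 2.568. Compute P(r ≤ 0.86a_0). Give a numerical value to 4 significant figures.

P ≈ 0.03090

P = ∫ |u|² 4πr² dr over r ≤ 0.86a_0.
Normalization gives A² = 1/(3·π·a_0^5).
Let t = r/a_0; then A², 4π and the length scale all cancel, so P = ∫_{0}^{0.86} t^4·e^(-2·t) dt ÷ ∫_{0}^{∞} t^4·e^(-2·t) dt.
An antiderivative of t^4·e^(-2·t) is -(t^4/2 + t^3 + 3·t^2/2 + 3·t/2 + 3/4)·e^(-2·t); evaluating from 0 to 0.86 gives ≈ 0.0231777, while the full integral is 3/4.
This evaluates to P = 0.030904.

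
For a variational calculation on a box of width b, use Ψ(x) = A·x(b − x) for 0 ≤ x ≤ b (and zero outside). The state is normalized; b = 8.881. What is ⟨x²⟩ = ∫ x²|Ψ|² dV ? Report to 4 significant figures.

By definition ⟨x²⟩ = ∫ x^2 |Ψ(x)|² dx.
Expanding the polynomial and integrating term by term, since the A² factors cancel between numerator and denominator, ⟨x²⟩ = 2·b^2/7.
Putting b = 8.881 gives 22.535.

⟨x^2⟩ ≈ 22.53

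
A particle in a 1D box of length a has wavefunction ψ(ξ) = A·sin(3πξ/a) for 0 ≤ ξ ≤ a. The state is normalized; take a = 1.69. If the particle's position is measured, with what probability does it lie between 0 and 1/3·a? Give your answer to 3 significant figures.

|ψ|² is the probability density, so P = ∫_{0}^{1/3·a} |ψ|² dξ.
With A² fixed by ∫|ψ|² = 1, i.e. A² = (a/2)^(−1), substitute and integrate.
Substituting u = ξ/a, A² and the length scale cancel in the ratio: P = ∫_{0}^{1/3} sin(3·π·u)^2 du / ∫_{0}^{1} sin(3·π·u)^2 du.
An antiderivative of sin(3·π·u)^2 is u/2 - sin(6·π·u)/(12·π); evaluating from 0 to 1/3 gives 1/6, while the full integral is 1/2.
Evaluating gives P = 1/3.

P ≈ 0.333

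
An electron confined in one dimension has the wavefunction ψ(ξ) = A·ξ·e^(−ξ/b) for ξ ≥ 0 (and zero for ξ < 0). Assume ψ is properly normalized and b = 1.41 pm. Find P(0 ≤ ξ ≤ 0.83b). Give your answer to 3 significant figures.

P = ∫_{0}^{0.83b} |ψ(ξ)|² dξ.
The normalization integral ∫|ψ|²dξ over the whole domain equals b^3/4·A², and A² cancels in the ratio.
Let u = ξ/b; then A² and the length scale cancel, so P = ∫_{0}^{0.83} u^2·e^(-2·u) du ÷ ∫_{0}^{∞} u^2·e^(-2·u) du.
An antiderivative of u^2·e^(-2·u) is -(2·u^2 + 2·u + 1)·e^(-2·u)/4; evaluating from 0 to 0.83 gives ≈ 0.058064, while the full integral is 1/4.
This works out to P = 0.2323.

P ≈ 0.232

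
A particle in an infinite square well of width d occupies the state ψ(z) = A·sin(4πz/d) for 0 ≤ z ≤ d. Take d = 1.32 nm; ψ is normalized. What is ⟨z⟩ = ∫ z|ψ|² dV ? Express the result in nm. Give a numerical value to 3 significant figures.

⟨z⟩ ≈ 0.660 nm

By definition ⟨z⟩ = ∫ z |ψ(z)|² dz.
The ratio of the moment integral to the normalization integral gives ⟨z⟩ = d/2.
Putting d = 1.32 gives 0.6600.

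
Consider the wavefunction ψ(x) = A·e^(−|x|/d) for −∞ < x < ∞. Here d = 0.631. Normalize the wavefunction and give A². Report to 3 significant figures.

Require ∫ |ψ|² dx = 1 over the whole domain.
Recall ∫₀^∞ x^m e^(−x/β) dx = m!·β^(m+1), with ψ = A·e^(−|x|/d), the integral evaluates to A²·[d].
So A² = (d)^(−1).
Substituting d = 0.631 gives A² = 1.585, so A = 1.259.

A^2 ≈ 1.58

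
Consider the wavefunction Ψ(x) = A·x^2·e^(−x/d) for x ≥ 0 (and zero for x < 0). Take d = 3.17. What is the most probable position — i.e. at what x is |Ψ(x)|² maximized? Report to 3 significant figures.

x ≈ 6.34

Differentiate |Ψ(x)|² with respect to x and set to zero.
Solving yields x = 2·d.
With d = 3.17, the most probable position is 6.340.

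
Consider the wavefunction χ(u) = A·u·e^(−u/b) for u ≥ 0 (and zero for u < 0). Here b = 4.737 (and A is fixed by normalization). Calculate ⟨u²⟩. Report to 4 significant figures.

By definition ⟨u²⟩ = ∫ u^2 |χ(u)|² du.
The ratio of the moment integral to the normalization integral gives ⟨u²⟩ = 3·b^2.
Putting b = 4.737 gives 67.318.

⟨u^2⟩ ≈ 67.32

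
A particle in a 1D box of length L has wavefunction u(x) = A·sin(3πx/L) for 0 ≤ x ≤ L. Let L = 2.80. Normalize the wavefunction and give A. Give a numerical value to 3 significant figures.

A ≈ 0.845

Normalization requires ∫|u|² dx = 1, integrated from 0 to L.
∫|u|² dx = A²·(L/2).
So A² = (L/2)^(−1).
Substituting L = 2.80 gives A² = 0.7143, so A = 0.8452.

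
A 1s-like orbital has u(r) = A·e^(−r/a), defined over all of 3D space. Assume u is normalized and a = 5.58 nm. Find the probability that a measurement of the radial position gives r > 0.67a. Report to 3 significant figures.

P ≈ 0.848

P = ∫ |u|² 4πr² dr over r > 0.67a.
Normalization gives A² = 1/(π·a^3).
Let t = r/a; then A², 4π and the length scale all cancel, so P = ∫_{0.67}^{∞} t^2·e^(-2·t) dt ÷ ∫_{0}^{∞} t^2·e^(-2·t) dt.
Using ∫ t^2·e^(-2·t) dt = -(2·t^2 + 2·t + 1)·e^(-2·t)/4, the numerator is ≈ 0.21195 and the denominator is 1/4.
The region integral divided by the full integral gives P = 0.8478.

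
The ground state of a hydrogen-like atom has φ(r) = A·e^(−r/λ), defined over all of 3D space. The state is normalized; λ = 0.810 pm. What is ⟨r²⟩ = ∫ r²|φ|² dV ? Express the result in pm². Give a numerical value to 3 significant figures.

⟨r^2⟩ ≈ 1.97 pm^2

The expectation value is the |φ|²-weighted average of r^2: ∫ r^2|φ|² 4πr² dr.
Recall ∫₀^∞ r^m e^(−r/β) dr = m!·β^(m+1), evaluating both integrals, ⟨r²⟩ = 3·λ^2.
Putting λ = 0.810 gives 1.968.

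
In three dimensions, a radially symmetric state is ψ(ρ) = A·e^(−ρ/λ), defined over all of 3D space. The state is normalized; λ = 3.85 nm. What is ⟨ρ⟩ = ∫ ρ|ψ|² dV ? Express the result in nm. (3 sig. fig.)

⟨ρ⟩ ≈ 5.78 nm

The expectation value is the |ψ|²-weighted average of ρ: ∫ ρ|ψ|² 4πρ² dρ.
Using ∫₀^∞ ρⁿ e^(−αρ) dρ = n!/αⁿ⁺¹, since the A² factors cancel between numerator and denominator, ⟨ρ⟩ = 3·λ/2.
Putting λ = 3.85 gives 5.775.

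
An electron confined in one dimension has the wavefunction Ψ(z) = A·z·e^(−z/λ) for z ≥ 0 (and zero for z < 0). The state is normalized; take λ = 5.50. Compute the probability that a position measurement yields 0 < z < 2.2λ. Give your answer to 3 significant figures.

P ≈ 0.815

|Ψ|² is the probability density, so P = ∫_{0}^{2.2λ} |Ψ|² dz.
Since A² = 1/(λ^3/4), this is the region integral divided by the full normalization integral.
Substituting u = z/λ, A² and the length scale cancel in the ratio: P = ∫_{0}^{2.2} u^2·e^(-2·u) du / ∫_{0}^{∞} u^2·e^(-2·u) du.
With ∫ u^2·e^(-2·u) du = -(2·u^2 + 2·u + 1)·e^(-2·u)/4 + C, the region integral is 1/4 - 377·e^(-22/5)/100 and the full one is 1/4.
This works out to P = 0.8149.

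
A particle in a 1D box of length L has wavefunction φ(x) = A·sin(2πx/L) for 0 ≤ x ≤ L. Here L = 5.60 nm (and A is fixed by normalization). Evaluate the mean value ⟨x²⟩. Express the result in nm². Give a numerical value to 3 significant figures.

⟨x^2⟩ ≈ 10.1 nm^2

By definition ⟨x²⟩ = ∫ x^2 |φ(x)|² dx.
With ∫₀^L sin²(nπx/L) dx = L/2, since the A² factors cancel between numerator and denominator, ⟨x²⟩ = -L^2/(8·π^2) + L^2/3.
Putting L = 5.60 gives 10.06.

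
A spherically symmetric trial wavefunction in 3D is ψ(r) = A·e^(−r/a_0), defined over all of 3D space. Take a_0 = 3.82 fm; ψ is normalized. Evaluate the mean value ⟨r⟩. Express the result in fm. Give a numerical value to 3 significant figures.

By definition ⟨r⟩ = ∫ r |ψ(r)|² 4πr² dr.
Using ∫₀^∞ rⁿ e^(−αr) dr = n!/αⁿ⁺¹, the ratio of the moment integral to the normalization integral gives ⟨r⟩ = 3·a_0/2.
Putting a_0 = 3.82 gives 5.730.

⟨r⟩ ≈ 5.73 fm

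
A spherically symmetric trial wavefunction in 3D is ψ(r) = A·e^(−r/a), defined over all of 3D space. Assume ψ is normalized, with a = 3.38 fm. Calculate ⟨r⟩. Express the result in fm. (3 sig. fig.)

By definition ⟨r⟩ = ∫ r |ψ(r)|² 4πr² dr.
Recall ∫₀^∞ r^m e^(−r/β) dr = m!·β^(m+1), the ratio of the moment integral to the normalization integral gives ⟨r⟩ = 3·a/2.
Putting a = 3.38 gives 5.070.

⟨r⟩ ≈ 5.07 fm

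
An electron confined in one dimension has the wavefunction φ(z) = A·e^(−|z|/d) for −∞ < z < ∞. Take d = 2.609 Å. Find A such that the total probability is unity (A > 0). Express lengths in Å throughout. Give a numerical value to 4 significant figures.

A ≈ 0.6191 Å^(-1/2)

The normalization condition is ∫|φ|² dz = 1 from −∞ to ∞.
With φ = A·e^(−|z|/d), the integral evaluates to A²·[d].
Plugging in d = 2.609 yields A = 0.61910.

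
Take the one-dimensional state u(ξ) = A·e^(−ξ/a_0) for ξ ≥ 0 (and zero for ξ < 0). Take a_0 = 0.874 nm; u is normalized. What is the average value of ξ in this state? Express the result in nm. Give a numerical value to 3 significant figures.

⟨ξ⟩ ≈ 0.437 nm

The expectation value is the |u|²-weighted average of ξ: ∫ ξ|u|² dξ.
Recall ∫₀^∞ ξ^m e^(−ξ/β) dξ = m!·β^(m+1), the ratio of the moment integral to the normalization integral gives ⟨ξ⟩ = a_0/2.
Putting a_0 = 0.874 gives 0.4370.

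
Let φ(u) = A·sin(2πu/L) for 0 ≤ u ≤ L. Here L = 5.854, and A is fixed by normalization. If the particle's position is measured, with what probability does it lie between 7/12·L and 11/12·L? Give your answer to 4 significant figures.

P = ∫_{7/12·L}^{11/12·L} |φ(u)|² du.
With A² fixed by ∫|φ|² = 1, i.e. A² = (L/2)^(−1), substitute and integrate.
In terms of t = u/L (A² and the length scale cancel between numerator and denominator), P = [∫_{7/12}^{11/12} sin(2·π·t)^2 dt] / [∫_{0}^{1} sin(2·π·t)^2 dt].
Using ∫ sin(2·π·t)^2 dt = t/2 - sin(4·π·t)/(8·π), the numerator is √(3)/(8·π) + 1/6 and the denominator is 1/2.
Evaluating gives P = (√(3)/4 + π/3)/π.

P ≈ 0.4712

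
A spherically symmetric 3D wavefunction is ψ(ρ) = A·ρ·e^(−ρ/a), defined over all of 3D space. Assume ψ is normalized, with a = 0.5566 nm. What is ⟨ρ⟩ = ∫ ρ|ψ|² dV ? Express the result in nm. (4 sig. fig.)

By definition ⟨ρ⟩ = ∫ ρ |ψ(ρ)|² 4πρ² dρ.
With ∫₀^∞ ρ^5 e^(−αρ) dρ = 5!/α^6, since the A² factors cancel between numerator and denominator, ⟨ρ⟩ = 5·a/2.
Putting a = 0.5566 gives 1.3915.

⟨ρ⟩ ≈ 1.392 nm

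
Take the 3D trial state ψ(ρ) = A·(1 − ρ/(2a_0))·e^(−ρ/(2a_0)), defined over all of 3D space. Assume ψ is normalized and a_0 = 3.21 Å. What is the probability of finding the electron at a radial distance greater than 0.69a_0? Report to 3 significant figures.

P ≈ 0.981

With dV = 4πρ²dρ, the probability is ∫|ψ|² dV over ρ > 0.69a_0.
Normalization gives A² = 1/(8·π·a_0^3).
In terms of u = ρ/a_0 (A², 4π and the length scale all cancel between numerator and denominator), P = [∫_{0.69}^{∞} u^2·(1 - u/2)^2·e^(-u) du] / [∫_{0}^{∞} u^2·(1 - u/2)^2·e^(-u) du].
Using ∫ u^2·(1 - u/2)^2·e^(-u) du = -(u^4/4 + u^2 + 2·u + 2)·e^(-u), the numerator is ≈ 1.9626 and the denominator is 2.
Taking the ratio yields P = 0.9813.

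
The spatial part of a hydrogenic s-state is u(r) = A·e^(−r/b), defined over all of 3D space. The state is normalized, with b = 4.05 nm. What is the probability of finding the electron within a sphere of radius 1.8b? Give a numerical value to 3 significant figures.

P ≈ 0.697

Integrate the radial probability density 4πr²|u|² over r ≤ 1.8b.
Normalization gives A² = 1/(π·b^3).
Substituting t = r/b, A², 4π and the length scale all cancel in the ratio: P = ∫_{0}^{1.8} t^2·e^(-2·t) dt / ∫_{0}^{∞} t^2·e^(-2·t) dt.
Using ∫ t^2·e^(-2·t) dt = -(2·t^2 + 2·t + 1)·e^(-2·t)/4, the numerator is 1/4 - 277·e^(-18/5)/100 and the denominator is 1/4.
Taking the ratio yields P = 0.6973.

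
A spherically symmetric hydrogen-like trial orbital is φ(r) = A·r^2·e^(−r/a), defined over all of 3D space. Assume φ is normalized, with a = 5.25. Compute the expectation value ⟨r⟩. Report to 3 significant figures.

⟨r⟩ ≈ 18.4

⟨r⟩ = ∫ r |φ|² 4πr² dr over the full domain.
Evaluating both integrals, ⟨r⟩ = 7·a/2.
Putting a = 5.25 gives 18.38.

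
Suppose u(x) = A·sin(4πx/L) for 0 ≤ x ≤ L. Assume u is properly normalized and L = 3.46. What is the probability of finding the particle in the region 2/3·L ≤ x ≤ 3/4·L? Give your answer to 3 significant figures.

P ≈ 0.0489

P = ∫_{2/3·L}^{3/4·L} |u(x)|² dx.
The normalization integral ∫|u|²dx over the whole domain equals L/2·A², and A² cancels in the ratio.
In terms of t = x/L (A² and the length scale cancel between numerator and denominator), P = [∫_{2/3}^{3/4} sin(4·π·t)^2 dt] / [∫_{0}^{1} sin(4·π·t)^2 dt].
With ∫ sin(4·π·t)^2 dt = t/2 - sin(4·π·t)·cos(4·π·t)/(8·π) + C, the region integral is -√(3)/(32·π) + 1/24 and the full one is 1/2.
Evaluating gives P = (-√(3)/16 + π/12)/π.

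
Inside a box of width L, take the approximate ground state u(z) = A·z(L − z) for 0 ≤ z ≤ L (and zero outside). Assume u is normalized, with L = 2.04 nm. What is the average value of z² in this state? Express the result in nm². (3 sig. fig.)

⟨z^2⟩ ≈ 1.19 nm^2

By definition ⟨z²⟩ = ∫ z^2 |u(z)|² dz.
Expanding the polynomial and integrating term by term, since the A² factors cancel between numerator and denominator, ⟨z²⟩ = 2·L^2/7.
With L = 2.04, ⟨z^2⟩ = 1.189.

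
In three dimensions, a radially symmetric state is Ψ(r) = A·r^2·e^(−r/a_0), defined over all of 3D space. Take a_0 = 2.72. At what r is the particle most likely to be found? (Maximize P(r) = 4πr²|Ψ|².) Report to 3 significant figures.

r ≈ 8.16

The maximum of P(r) = 4πr²|Ψ|² occurs where its derivative vanishes.
This gives r = 3·a_0.
With a_0 = 2.72, the most probable radial distance is 8.160.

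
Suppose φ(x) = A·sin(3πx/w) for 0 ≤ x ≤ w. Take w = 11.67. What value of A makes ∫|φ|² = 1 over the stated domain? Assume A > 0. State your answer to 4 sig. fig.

A ≈ 0.4140

The normalization condition is ∫|φ|² dx = 1 from 0 to w.
Carrying out the integral gives A² · w/2.
Setting this equal to 1 gives A² = 1/(w/2).
Plugging in w = 11.67 yields A = 0.41398.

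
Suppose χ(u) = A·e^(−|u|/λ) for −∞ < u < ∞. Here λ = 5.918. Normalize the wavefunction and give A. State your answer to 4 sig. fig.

A ≈ 0.4111

Normalization requires ∫|χ|² du = 1, integrated from −∞ to ∞.
Carrying out the integral gives A² · λ.
With λ = 5.918: A² = 0.16898 and A = 0.41107.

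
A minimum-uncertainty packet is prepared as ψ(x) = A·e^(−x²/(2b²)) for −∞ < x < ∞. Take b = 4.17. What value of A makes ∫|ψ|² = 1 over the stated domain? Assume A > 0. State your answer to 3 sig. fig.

The normalization condition is ∫|ψ|² dx = 1 from −∞ to ∞.
Using the Gaussian integral ∫_{−∞}^{∞} e^(−αx²) dx = √(π/α), carrying out the integral gives A² · √(π)·b.
Hence A² = 1/[√(π)·b].
With b = 4.17: A² = 0.1353 and A = 0.3678.

A ≈ 0.368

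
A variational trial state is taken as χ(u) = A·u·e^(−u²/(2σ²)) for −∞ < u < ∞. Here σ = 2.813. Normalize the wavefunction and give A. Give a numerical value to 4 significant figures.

A ≈ 0.2252

Normalization requires ∫|χ|² du = 1, integrated from −∞ to ∞.
The integral (without the A² prefactor) comes out to √(π)·σ^3/2.
Plugging in σ = 2.813 yields A = 0.22515.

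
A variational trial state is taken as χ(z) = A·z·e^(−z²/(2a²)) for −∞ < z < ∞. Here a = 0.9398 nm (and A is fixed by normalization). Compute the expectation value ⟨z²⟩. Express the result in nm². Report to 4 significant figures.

⟨z^2⟩ ≈ 1.325 nm^2

⟨z²⟩ = ∫ z^2 |χ|² dz over the full domain.
Evaluating both integrals, ⟨z²⟩ = 3·a^2/2.
Putting a = 0.9398 gives 1.3248.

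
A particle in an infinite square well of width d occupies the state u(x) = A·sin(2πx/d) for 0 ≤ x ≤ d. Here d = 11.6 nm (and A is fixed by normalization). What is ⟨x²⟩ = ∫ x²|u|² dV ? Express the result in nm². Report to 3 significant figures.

⟨x^2⟩ ≈ 43.1 nm^2

By definition ⟨x²⟩ = ∫ x^2 |u(x)|² dx.
Evaluating both integrals, ⟨x²⟩ = -d^2/(8·π^2) + d^2/3.
With d = 11.6, ⟨x^2⟩ = 43.15.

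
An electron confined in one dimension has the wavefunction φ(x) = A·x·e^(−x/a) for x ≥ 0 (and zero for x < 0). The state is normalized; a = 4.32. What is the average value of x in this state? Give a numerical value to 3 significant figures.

The expectation value is the |φ|²-weighted average of x: ∫ x|φ|² dx.
Recall ∫₀^∞ x^m e^(−x/β) dx = m!·β^(m+1), since the A² factors cancel between numerator and denominator, ⟨x⟩ = 3·a/2.
Putting a = 4.32 gives 6.480.

⟨x⟩ ≈ 6.48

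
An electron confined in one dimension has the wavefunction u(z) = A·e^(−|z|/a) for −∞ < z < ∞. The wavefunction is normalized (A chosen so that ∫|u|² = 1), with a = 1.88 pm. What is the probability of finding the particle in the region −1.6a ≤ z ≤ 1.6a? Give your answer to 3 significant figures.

P ≈ 0.959

The probability is P = ∫ |u|² dz over [−1.6a, 1.6a].
The normalization integral ∫|u|²dz over the whole domain equals a·A², and A² cancels in the ratio.
By symmetry take twice the z ≥ 0 contribution in numerator and denominator; the 2's cancel. Let t = z/a; then A² and the length scale cancel, so P = ∫_{0}^{1.6} e^(-2·t) dt ÷ ∫_{0}^{∞} e^(-2·t) dt.
With ∫ e^(-2·t) dt = -e^(-2·t)/2 + C, the region integral is 1/2 - e^(-16/5)/2 and the full one is 1/2.
Taking the ratio, P = 0.9592.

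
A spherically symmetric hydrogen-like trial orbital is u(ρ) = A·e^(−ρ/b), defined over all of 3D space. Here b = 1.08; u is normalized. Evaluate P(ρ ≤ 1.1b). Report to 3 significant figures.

P ≈ 0.377

Integrate the radial probability density 4πρ²|u|² over ρ ≤ 1.1b.
The full normalization integral is A²·[π·b^3] = 1, fixing A².
In terms of t = ρ/b (A², 4π and the length scale all cancel between numerator and denominator), P = [∫_{0}^{1.1} t^2·e^(-2·t) dt] / [∫_{0}^{∞} t^2·e^(-2·t) dt].
An antiderivative of t^2·e^(-2·t) is -(2·t^2 + 2·t + 1)·e^(-2·t)/4; evaluating from 0 to 1.1 gives 1/4 - 281·e^(-11/5)/200, while the full integral is 1/4.
The region integral divided by the full integral gives P = 0.3773.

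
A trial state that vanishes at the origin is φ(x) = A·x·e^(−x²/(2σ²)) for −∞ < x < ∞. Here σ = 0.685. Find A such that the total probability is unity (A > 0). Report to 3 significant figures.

A ≈ 1.87

We need A² ∫|f|² dx = 1, taking the integral from −∞ to ∞.
Differentiating ∫e^(−αx²) dx = √(π/α) under α to get the higher moments, with φ = A·x·e^(−x²/(2σ²)), the integral evaluates to A²·[√(π)·σ^3/2].
Setting this equal to 1 gives A² = 1/(√(π)·σ^3/2).
With σ = 0.685: A² = 3.511 and A = 1.874.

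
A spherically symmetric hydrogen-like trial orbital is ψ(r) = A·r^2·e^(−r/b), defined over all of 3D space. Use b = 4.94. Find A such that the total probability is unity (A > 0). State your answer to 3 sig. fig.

A ≈ 0.000444

Normalization requires ∫|ψ|² 4πr² dr = 1, integrated from 0 to ∞.
(Spherical symmetry: dV = 4πr² dr.)
The integral (without the A² prefactor) comes out to 45·π·b^7/2.
Hence A² = 1/[45·π·b^7/2].
Substituting b = 4.94 gives A² = 1.971E-7, so A = 0.0004439.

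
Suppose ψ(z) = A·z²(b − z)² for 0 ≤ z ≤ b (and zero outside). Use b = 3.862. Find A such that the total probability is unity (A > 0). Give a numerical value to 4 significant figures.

A ≈ 0.05741

The normalization condition is ∫|ψ|² dz = 1 from 0 to b.
Expanding the polynomial and integrating term by term, carrying out the integral gives A² · b^9/630.
Hence A² = 1/[b^9/630].
Plugging in b = 3.862 yields A = 0.057414.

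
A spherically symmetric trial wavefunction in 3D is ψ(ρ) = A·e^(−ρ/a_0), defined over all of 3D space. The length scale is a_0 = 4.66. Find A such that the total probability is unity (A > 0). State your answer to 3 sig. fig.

Normalization requires ∫|ψ|² 4πρ² dρ = 1, integrated from 0 to ∞.
In 3D with spherical symmetry the volume element is 4πρ² dρ.
∫|ψ|² 4πρ² dρ = A²·(π·a_0^3).
So A² = (π·a_0^3)^(−1).
Substituting a_0 = 4.66 gives A² = 0.003146, so A = 0.05608.

A ≈ 0.0561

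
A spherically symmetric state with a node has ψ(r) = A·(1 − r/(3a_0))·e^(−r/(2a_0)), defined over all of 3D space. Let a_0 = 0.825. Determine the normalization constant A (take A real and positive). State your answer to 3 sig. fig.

We need A² ∫|f|² 4πr² dr = 1, taking the integral from 0 to ∞.
The angular integral contributes 4π, leaving ∫₀^∞ r²|ψ|² dr.
With ∫₀^∞ r^4 e^(−αr) dr = 4!/α^5, carrying out the integral gives A² · 8·π·a_0^3/3.
So A² = (8·π·a_0^3/3)^(−1).
With a_0 = 0.825: A² = 0.2126 and A = 0.4611.

A ≈ 0.461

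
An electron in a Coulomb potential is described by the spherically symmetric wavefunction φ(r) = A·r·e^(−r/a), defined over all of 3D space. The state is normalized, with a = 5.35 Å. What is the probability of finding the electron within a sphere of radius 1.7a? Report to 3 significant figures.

With dV = 4πr²dr, the probability is ∫|φ|² dV over r ≤ 1.7a.
A² is fixed by ∫₀^∞ 4πr²|φ|² dr = 1, i.e. A² = (3·π·a^5)^(−1).
In terms of u = r/a (A², 4π and the length scale all cancel between numerator and denominator), P = [∫_{0}^{1.7} u^4·e^(-2·u) du] / [∫_{0}^{∞} u^4·e^(-2·u) du].
With ∫ u^4·e^(-2·u) du = -(u^4/2 + u^3 + 3·u^2/2 + 3·u/2 + 3/4)·e^(-2·u) + C, the region integral is ≈ 0.19186 and the full one is 3/4.
Taking the ratio yields P = 0.2558.

P ≈ 0.256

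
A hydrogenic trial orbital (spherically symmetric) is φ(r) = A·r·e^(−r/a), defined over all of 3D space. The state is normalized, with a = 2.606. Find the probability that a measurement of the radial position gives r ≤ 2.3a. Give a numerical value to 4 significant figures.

P ≈ 0.4868

Integrate the radial probability density 4πr²|φ|² over r ≤ 2.3a.
Normalization gives A² = 1/(3·π·a^5).
Substituting u = r/a, A², 4π and the length scale all cancel in the ratio: P = ∫_{0}^{2.3} u^4·e^(-2·u) du / ∫_{0}^{∞} u^4·e^(-2·u) du.
Using ∫ u^4·e^(-2·u) du = -(u^4/2 + u^3 + 3·u^2/2 + 3·u/2 + 3/4)·e^(-2·u), the numerator is ≈ 0.365074 and the denominator is 3/4.
The region integral divided by the full integral gives P = 0.48677.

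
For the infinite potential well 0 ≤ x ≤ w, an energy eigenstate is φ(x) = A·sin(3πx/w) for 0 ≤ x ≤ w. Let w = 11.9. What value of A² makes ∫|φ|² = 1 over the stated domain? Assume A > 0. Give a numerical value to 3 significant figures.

A^2 ≈ 0.168

Require ∫ |φ|² dx = 1 over the whole domain.
Using sin²θ = (1 − cos 2θ)/2, with φ = A·sin(3πx/w), the integral evaluates to A²·[w/2].
Substituting w = 11.9 gives A² = 0.1681, so A = 0.4100.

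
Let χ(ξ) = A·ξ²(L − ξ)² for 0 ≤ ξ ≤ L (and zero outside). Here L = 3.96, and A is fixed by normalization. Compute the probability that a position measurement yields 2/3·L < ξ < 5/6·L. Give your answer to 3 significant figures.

P ≈ 0.136

|χ|² is the probability density, so P = ∫_{2/3·L}^{5/6·L} |χ|² dξ.
Since A² = 1/(L^9/630), this is the region integral divided by the full normalization integral.
In terms of u = ξ/L (A² and the length scale cancel between numerator and denominator), P = [∫_{2/3}^{5/6} u^4·(1 - u)^4 du] / [∫_{0}^{1} u^4·(1 - u)^4 du].
With ∫ u^4·(1 - u)^4 du = u^5·(70·u^4 - 315·u^3 + 540·u^2 - 420·u + 126)/630 + C, the region integral is ≈ 0.00021571 and the full one is 1/630.
This works out to P = 0.1359.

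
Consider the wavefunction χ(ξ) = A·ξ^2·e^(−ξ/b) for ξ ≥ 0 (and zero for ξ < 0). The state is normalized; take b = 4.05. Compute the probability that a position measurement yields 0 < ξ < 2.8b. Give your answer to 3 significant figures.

P ≈ 0.658

|χ|² is the probability density, so P = ∫_{0}^{2.8b} |χ|² dξ.
Since A² = 1/(3·b^5/4), this is the region integral divided by the full normalization integral.
In terms of u = ξ/b (A² and the length scale cancel between numerator and denominator), P = [∫_{0}^{2.8} u^4·e^(-2·u) du] / [∫_{0}^{∞} u^4·e^(-2·u) du].
An antiderivative of u^4·e^(-2·u) is -(u^4/2 + u^3 + 3·u^2/2 + 3·u/2 + 3/4)·e^(-2·u); evaluating from 0 to 2.8 gives ≈ 0.49339, while the full integral is 3/4.
Evaluating gives P = 0.6578.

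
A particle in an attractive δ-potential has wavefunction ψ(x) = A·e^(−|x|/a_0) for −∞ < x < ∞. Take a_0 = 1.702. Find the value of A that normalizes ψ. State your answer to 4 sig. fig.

Require ∫ |ψ|² dx = 1 over the whole domain.
Using ∫₀^∞ xⁿ e^(−αx) dx = n!/αⁿ⁺¹, with ψ = A·e^(−|x|/a_0), the integral evaluates to A²·[a_0].
With a_0 = 1.702: A² = 0.58754 and A = 0.76651.

A ≈ 0.7665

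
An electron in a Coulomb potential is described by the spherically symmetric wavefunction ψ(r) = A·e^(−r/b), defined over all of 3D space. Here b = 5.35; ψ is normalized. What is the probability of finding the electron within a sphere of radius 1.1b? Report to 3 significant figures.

P ≈ 0.377

Integrate the radial probability density 4πr²|ψ|² over r ≤ 1.1b.
Normalization gives A² = 1/(π·b^3).
Substituting u = r/b, A², 4π and the length scale all cancel in the ratio: P = ∫_{0}^{1.1} u^2·e^(-2·u) du / ∫_{0}^{∞} u^2·e^(-2·u) du.
With ∫ u^2·e^(-2·u) du = -(2·u^2 + 2·u + 1)·e^(-2·u)/4 + C, the region integral is 1/4 - 281·e^(-11/5)/200 and the full one is 1/4.
This evaluates to P = 0.3773.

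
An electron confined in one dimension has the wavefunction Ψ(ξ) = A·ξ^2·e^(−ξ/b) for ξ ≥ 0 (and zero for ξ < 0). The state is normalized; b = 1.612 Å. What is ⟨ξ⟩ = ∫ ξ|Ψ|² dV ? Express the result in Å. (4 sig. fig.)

The expectation value is the |Ψ|²-weighted average of ξ: ∫ ξ|Ψ|² dξ.
Recall ∫₀^∞ ξ^m e^(−ξ/β) dξ = m!·β^(m+1), since the A² factors cancel between numerator and denominator, ⟨ξ⟩ = 5·b/2.
With b = 1.612, ⟨ξ⟩ = 4.0300.

⟨ξ⟩ ≈ 4.030 Å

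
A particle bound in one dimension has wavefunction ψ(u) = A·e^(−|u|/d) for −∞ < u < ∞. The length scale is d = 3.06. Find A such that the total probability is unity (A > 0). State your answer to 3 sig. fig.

A ≈ 0.572

The normalization condition is ∫|ψ|² du = 1 from −∞ to ∞.
The integral (without the A² prefactor) comes out to d.
With d = 3.06: A² = 0.3268 and A = 0.5717.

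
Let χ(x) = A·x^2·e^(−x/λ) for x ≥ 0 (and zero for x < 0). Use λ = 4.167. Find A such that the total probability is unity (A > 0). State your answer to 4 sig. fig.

A ≈ 0.03258

The normalization condition is ∫|χ|² dx = 1 from 0 to ∞.
Recall ∫₀^∞ x^m e^(−x/β) dx = m!·β^(m+1), with χ = A·x^2·e^(−x/λ), the integral evaluates to A²·[3·λ^5/4].
So A² = (3·λ^5/4)^(−1).
Plugging in λ = 4.167 yields A = 0.032577.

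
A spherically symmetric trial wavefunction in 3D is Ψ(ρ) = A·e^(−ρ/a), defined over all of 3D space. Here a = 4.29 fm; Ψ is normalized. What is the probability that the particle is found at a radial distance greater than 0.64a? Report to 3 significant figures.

P = ∫ |Ψ|² 4πρ² dρ over ρ > 0.64a.
The full normalization integral is A²·[π·a^3] = 1, fixing A².
Substituting u = ρ/a, A², 4π and the length scale all cancel in the ratio: P = ∫_{0.64}^{∞} u^2·e^(-2·u) du / ∫_{0}^{∞} u^2·e^(-2·u) du.
With ∫ u^2·e^(-2·u) du = -(2·u^2 + 2·u + 1)·e^(-2·u)/4 + C, the region integral is 1937·e^(-32/25)/2500 and the full one is 1/4.
This evaluates to P = 0.8617.

P ≈ 0.862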